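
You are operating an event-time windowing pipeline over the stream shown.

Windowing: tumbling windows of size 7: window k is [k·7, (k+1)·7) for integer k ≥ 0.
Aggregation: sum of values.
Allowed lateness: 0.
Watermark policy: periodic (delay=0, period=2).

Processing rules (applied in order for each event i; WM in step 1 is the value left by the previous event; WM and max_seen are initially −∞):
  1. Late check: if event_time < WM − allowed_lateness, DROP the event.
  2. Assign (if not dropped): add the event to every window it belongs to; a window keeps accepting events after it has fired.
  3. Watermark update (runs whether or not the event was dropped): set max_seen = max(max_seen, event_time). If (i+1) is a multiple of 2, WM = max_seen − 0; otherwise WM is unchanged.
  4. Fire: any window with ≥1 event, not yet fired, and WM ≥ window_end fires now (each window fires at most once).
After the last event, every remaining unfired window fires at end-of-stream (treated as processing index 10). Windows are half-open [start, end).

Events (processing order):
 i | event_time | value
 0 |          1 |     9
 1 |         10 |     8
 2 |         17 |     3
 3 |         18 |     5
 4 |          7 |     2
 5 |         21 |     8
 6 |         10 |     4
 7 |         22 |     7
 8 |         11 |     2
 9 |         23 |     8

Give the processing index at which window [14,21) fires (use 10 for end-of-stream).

5

i=0 t=1 v=9: → [0,7); WM=−∞
i=1 t=10 v=8: → [7,14); WM=10; [0,7) fires=9
i=2 t=17 v=3: → [14,21); WM=10
i=3 t=18 v=5: → [14,21); WM=18; [7,14) fires=8
i=4 t=7 v=2: DROP (t<18-0); WM=18
i=5 t=21 v=8: → [21,28); WM=21; [14,21) fires=8
i=6 t=10 v=4: DROP (t<21-0); WM=21
i=7 t=22 v=7: → [21,28); WM=22
i=8 t=11 v=2: DROP (t<22-0); WM=22
i=9 t=23 v=8: → [21,28); WM=23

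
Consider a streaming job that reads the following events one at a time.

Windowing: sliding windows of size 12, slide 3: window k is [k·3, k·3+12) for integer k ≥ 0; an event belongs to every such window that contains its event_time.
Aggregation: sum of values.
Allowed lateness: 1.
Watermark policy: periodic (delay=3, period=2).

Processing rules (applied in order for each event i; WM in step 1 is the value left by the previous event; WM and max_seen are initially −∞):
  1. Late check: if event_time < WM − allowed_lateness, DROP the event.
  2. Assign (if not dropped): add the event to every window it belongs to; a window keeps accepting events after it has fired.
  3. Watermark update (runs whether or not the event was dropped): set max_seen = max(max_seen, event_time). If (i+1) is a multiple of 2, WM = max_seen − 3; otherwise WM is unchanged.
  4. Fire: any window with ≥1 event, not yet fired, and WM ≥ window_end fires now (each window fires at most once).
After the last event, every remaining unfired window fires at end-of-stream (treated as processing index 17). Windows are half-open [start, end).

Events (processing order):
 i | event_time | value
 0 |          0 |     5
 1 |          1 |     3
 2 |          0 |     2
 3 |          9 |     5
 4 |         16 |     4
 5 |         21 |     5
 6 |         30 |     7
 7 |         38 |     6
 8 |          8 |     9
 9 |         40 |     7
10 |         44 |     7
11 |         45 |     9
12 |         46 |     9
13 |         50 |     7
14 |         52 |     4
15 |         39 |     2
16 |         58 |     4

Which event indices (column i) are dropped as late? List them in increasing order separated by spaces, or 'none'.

8 15

i=0 t=0 v=5: → [0,12); WM=−∞
i=1 t=1 v=3: → [0,12); WM=-2
i=2 t=0 v=2: → [0,12); WM=-2
i=3 t=9 v=5: → [9,21),[6,18),[3,15),[0,12); WM=6
i=4 t=16 v=4: → [15,27),[12,24),[9,21),[6,18); WM=6
i=5 t=21 v=5: → [21,33),[18,30),[15,27),[12,24); WM=18; [0,12) fires=15 [3,15) fires=5 [6,18) fires=9
i=6 t=30 v=7: → [30,42),[27,39),[24,36),[21,33); WM=18
i=7 t=38 v=6: → [36,48),[33,45),[30,42),[27,39); WM=35; [9,21) fires=9 [12,24) fires=9 [15,27) fires=9 [18,30) fires=5 [21,33) fires=12
i=8 t=8 v=9: DROP (t<35-1); WM=35
i=9 t=40 v=7: → [39,51),[36,48),[33,45),[30,42); WM=37; [24,36) fires=7
i=10 t=44 v=7: → [42,54),[39,51),[36,48),[33,45); WM=37
i=11 t=45 v=9: → [45,57),[42,54),[39,51),[36,48); WM=42; [27,39) fires=13 [30,42) fires=20
i=12 t=46 v=9: → [45,57),[42,54),[39,51),[36,48); WM=42
i=13 t=50 v=7: → [48,60),[45,57),[42,54),[39,51); WM=47; [33,45) fires=20
i=14 t=52 v=4: → [51,63),[48,60),[45,57),[42,54); WM=47
i=15 t=39 v=2: DROP (t<47-1); WM=49; [36,48) fires=38
i=16 t=58 v=4: → [57,69),[54,66),[51,63),[48,60); WM=49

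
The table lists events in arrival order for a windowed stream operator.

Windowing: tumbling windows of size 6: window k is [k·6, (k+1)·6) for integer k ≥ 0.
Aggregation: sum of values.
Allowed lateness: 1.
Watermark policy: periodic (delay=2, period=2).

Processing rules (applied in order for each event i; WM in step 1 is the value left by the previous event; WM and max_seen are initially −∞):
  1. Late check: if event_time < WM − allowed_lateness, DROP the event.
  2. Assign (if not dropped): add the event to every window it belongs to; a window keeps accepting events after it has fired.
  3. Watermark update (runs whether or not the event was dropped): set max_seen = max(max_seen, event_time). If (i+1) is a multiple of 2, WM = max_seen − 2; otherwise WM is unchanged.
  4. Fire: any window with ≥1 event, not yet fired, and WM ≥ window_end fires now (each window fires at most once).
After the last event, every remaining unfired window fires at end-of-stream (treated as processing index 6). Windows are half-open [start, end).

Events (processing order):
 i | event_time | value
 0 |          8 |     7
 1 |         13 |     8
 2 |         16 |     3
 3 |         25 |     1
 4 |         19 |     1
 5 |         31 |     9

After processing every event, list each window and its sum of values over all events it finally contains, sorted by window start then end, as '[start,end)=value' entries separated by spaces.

[6,12)=7 [12,18)=11 [24,30)=1 [30,36)=9

i=0 t=8 v=7: → [6,12); WM=−∞
i=1 t=13 v=8: → [12,18); WM=11
i=2 t=16 v=3: → [12,18); WM=11
i=3 t=25 v=1: → [24,30); WM=23; [6,12) fires=7 [12,18) fires=11
i=4 t=19 v=1: DROP (t<23-1); WM=23
i=5 t=31 v=9: → [30,36); WM=29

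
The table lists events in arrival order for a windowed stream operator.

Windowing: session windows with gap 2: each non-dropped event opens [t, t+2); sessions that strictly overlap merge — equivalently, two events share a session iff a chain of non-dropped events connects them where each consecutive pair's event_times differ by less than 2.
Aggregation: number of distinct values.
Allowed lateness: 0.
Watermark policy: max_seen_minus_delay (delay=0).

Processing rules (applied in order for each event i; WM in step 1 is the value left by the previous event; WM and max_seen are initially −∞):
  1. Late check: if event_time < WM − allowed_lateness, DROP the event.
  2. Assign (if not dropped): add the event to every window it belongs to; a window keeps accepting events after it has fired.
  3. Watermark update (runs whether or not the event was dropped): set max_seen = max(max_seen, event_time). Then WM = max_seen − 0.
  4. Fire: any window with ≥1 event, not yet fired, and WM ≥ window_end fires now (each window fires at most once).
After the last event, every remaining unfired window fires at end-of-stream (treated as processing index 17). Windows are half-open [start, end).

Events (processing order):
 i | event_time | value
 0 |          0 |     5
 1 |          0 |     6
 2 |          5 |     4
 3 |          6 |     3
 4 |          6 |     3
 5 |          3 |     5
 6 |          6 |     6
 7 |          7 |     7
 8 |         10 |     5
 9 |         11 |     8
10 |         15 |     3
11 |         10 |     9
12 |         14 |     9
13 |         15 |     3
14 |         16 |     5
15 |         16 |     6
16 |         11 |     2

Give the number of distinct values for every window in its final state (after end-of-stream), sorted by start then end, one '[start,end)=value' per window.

[0,2)=2 [5,9)=4 [10,13)=2 [15,18)=3

i=0 t=0 v=5: → [0,2); WM=0
i=1 t=0 v=6: → [0,2); WM=0
i=2 t=5 v=4: → [5,7); WM=5
i=3 t=6 v=3: → [5,8); WM=6
i=4 t=6 v=3: → [5,8); WM=6
i=5 t=3 v=5: DROP (t<6-0); WM=6
i=6 t=6 v=6: → [5,8); WM=6
i=7 t=7 v=7: → [5,9); WM=7
i=8 t=10 v=5: → [10,12); WM=10
i=9 t=11 v=8: → [10,13); WM=11
i=10 t=15 v=3: → [15,17); WM=15
i=11 t=10 v=9: DROP (t<15-0); WM=15
i=12 t=14 v=9: DROP (t<15-0); WM=15
i=13 t=15 v=3: → [15,17); WM=15
i=14 t=16 v=5: → [15,18); WM=16
i=15 t=16 v=6: → [15,18); WM=16
i=16 t=11 v=2: DROP (t<16-0); WM=16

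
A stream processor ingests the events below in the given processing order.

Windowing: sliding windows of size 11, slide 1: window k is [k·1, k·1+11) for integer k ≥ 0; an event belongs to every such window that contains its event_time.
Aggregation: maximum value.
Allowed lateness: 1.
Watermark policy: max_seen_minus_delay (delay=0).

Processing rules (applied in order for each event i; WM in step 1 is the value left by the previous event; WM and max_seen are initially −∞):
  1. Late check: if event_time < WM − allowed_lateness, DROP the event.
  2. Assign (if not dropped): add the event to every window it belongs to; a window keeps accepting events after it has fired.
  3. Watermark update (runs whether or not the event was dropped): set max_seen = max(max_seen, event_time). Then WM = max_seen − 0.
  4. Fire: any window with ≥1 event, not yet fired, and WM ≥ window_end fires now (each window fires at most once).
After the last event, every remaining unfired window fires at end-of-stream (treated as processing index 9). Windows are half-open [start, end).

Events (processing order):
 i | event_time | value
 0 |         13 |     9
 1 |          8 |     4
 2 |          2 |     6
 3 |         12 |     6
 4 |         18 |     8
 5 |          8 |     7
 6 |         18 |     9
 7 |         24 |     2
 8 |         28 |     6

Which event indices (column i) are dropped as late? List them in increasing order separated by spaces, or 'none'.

i=0 t=13 v=9: → [13,24),[12,23),[11,22),[10,21),[9,20),[8,19),[7,18),[6,17),[5,16),[4,15),[3,14); WM=13
i=1 t=8 v=4: DROP (t<13-1); WM=13
i=2 t=2 v=6: DROP (t<13-1); WM=13
i=3 t=12 v=6: → [12,23),[11,22),[10,21),[9,20),[8,19),[7,18),[6,17),[5,16),[4,15),[3,14),[2,13); WM=13; [2,13) fires=6
i=4 t=18 v=8: → [18,29),[17,28),[16,27),[15,26),[14,25),[13,24),[12,23),[11,22),[10,21),[9,20),[8,19); WM=18; [3,14) fires=9 [4,15) fires=9 [5,16) fires=9 [6,17) fires=9 [7,18) fires=9
i=5 t=8 v=7: DROP (t<18-1); WM=18
i=6 t=18 v=9: → [18,29),[17,28),[16,27),[15,26),[14,25),[13,24),[12,23),[11,22),[10,21),[9,20),[8,19); WM=18
i=7 t=24 v=2: → [24,35),[23,34),[22,33),[21,32),[20,31),[19,30),[18,29),[17,28),[16,27),[15,26),[14,25); WM=24; [8,19) fires=9 [9,20) fires=9 [10,21) fires=9 [11,22) fires=9 [12,23) fires=9 [13,24) fires=9
i=8 t=28 v=6: → [28,39),[27,38),[26,37),[25,36),[24,35),[23,34),[22,33),[21,32),[20,31),[19,30),[18,29); WM=28; [14,25) fires=9 [15,26) fires=9 [16,27) fires=9 [17,28) fires=9

1 2 5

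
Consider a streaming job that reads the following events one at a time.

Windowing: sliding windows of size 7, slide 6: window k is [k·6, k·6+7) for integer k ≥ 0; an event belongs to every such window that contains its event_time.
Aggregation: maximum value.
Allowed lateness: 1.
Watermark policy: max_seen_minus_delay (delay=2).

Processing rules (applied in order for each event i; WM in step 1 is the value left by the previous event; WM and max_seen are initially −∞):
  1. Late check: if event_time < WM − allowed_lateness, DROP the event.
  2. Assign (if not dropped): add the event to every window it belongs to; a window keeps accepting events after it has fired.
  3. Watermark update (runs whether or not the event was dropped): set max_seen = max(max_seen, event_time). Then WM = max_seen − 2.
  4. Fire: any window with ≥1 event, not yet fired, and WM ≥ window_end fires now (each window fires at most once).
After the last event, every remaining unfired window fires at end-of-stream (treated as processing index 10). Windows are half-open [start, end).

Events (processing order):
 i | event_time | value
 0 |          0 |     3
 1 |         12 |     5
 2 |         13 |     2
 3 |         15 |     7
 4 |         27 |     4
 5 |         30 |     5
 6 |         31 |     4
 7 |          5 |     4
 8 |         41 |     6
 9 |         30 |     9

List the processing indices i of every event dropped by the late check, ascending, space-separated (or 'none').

i=0 t=0 v=3: → [0,7); WM=-2
i=1 t=12 v=5: → [12,19),[6,13); WM=10; [0,7) fires=3
i=2 t=13 v=2: → [12,19); WM=11
i=3 t=15 v=7: → [12,19); WM=13; [6,13) fires=5
i=4 t=27 v=4: → [24,31); WM=25; [12,19) fires=7
i=5 t=30 v=5: → [30,37),[24,31); WM=28
i=6 t=31 v=4: → [30,37); WM=29
i=7 t=5 v=4: DROP (t<29-1); WM=29
i=8 t=41 v=6: → [36,43); WM=39; [24,31) fires=5 [30,37) fires=5
i=9 t=30 v=9: DROP (t<39-1); WM=39

7 9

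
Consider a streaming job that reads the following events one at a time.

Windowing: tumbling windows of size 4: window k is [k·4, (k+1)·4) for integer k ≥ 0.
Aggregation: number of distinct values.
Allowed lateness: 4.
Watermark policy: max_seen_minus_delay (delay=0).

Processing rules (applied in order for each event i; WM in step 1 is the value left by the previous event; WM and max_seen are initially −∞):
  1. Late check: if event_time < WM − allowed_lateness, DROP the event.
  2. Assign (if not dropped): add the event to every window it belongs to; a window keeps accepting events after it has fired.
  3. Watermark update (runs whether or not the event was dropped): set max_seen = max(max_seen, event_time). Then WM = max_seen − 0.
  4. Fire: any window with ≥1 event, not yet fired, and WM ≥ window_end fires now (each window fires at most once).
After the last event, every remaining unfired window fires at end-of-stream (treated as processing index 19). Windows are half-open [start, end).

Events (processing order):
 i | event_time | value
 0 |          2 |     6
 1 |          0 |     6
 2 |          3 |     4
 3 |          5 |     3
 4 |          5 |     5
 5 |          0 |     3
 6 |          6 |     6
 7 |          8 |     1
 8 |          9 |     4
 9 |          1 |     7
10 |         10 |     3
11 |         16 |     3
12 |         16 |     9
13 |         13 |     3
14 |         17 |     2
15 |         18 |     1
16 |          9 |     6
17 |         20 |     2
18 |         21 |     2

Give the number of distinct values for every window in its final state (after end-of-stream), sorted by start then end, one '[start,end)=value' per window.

i=0 t=2 v=6: → [0,4); WM=2
i=1 t=0 v=6: → [0,4); WM=2
i=2 t=3 v=4: → [0,4); WM=3
i=3 t=5 v=3: → [4,8); WM=5; [0,4) fires=2
i=4 t=5 v=5: → [4,8); WM=5
i=5 t=0 v=3: DROP (t<5-4); WM=5
i=6 t=6 v=6: → [4,8); WM=6
i=7 t=8 v=1: → [8,12); WM=8; [4,8) fires=3
i=8 t=9 v=4: → [8,12); WM=9
i=9 t=1 v=7: DROP (t<9-4); WM=9
i=10 t=10 v=3: → [8,12); WM=10
i=11 t=16 v=3: → [16,20); WM=16; [8,12) fires=3
i=12 t=16 v=9: → [16,20); WM=16
i=13 t=13 v=3: → [12,16); WM=16; [12,16) fires=1
i=14 t=17 v=2: → [16,20); WM=17
i=15 t=18 v=1: → [16,20); WM=18
i=16 t=9 v=6: DROP (t<18-4); WM=18
i=17 t=20 v=2: → [20,24); WM=20; [16,20) fires=4
i=18 t=21 v=2: → [20,24); WM=21

[0,4)=2 [4,8)=3 [8,12)=3 [12,16)=1 [16,20)=4 [20,24)=1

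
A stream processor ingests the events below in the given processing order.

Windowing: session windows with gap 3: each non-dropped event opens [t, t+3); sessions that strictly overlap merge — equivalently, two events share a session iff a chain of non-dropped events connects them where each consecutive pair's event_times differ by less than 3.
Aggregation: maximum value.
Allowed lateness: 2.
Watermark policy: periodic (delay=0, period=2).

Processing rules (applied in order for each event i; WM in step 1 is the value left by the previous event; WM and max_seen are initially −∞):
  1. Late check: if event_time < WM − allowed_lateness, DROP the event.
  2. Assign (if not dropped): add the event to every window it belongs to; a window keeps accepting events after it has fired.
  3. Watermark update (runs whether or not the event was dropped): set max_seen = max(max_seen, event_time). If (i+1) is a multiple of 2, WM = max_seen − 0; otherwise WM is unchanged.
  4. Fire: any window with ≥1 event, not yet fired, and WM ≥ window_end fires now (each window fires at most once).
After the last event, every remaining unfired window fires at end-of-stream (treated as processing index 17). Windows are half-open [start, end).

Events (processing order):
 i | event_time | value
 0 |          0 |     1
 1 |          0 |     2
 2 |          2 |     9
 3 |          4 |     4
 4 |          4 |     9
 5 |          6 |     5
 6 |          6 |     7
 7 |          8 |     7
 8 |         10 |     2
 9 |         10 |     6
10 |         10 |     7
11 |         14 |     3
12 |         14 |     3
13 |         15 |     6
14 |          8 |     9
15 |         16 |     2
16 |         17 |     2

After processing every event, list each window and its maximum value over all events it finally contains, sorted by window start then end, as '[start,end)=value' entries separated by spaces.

[0,13)=9 [14,20)=6

i=0 t=0 v=1: → [0,3); WM=−∞
i=1 t=0 v=2: → [0,3); WM=0
i=2 t=2 v=9: → [0,5); WM=0
i=3 t=4 v=4: → [0,7); WM=4
i=4 t=4 v=9: → [0,7); WM=4
i=5 t=6 v=5: → [0,9); WM=6
i=6 t=6 v=7: → [0,9); WM=6
i=7 t=8 v=7: → [0,11); WM=8
i=8 t=10 v=2: → [0,13); WM=8
i=9 t=10 v=6: → [0,13); WM=10
i=10 t=10 v=7: → [0,13); WM=10
i=11 t=14 v=3: → [14,17); WM=14
i=12 t=14 v=3: → [14,17); WM=14
i=13 t=15 v=6: → [14,18); WM=15
i=14 t=8 v=9: DROP (t<15-2); WM=15
i=15 t=16 v=2: → [14,19); WM=16
i=16 t=17 v=2: → [14,20); WM=16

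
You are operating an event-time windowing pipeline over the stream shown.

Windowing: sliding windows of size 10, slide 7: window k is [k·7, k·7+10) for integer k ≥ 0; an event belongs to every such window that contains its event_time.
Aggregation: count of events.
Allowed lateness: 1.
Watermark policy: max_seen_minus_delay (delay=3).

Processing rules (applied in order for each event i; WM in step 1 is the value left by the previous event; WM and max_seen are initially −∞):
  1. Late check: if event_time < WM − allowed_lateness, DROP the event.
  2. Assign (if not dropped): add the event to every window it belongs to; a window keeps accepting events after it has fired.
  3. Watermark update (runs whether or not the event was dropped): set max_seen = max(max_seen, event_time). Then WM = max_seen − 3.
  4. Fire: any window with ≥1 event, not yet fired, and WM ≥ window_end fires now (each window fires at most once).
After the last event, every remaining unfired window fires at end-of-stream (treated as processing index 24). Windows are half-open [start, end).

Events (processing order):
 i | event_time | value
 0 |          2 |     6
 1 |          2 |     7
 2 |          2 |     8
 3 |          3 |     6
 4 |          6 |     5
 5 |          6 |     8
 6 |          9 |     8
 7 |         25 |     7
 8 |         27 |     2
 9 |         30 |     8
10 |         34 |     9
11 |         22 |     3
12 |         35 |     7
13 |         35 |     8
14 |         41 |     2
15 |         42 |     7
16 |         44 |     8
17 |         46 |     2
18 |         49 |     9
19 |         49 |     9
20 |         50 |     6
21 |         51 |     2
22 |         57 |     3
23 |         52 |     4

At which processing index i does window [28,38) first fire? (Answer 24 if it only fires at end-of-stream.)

i=0 t=2 v=6: → [0,10); WM=-1
i=1 t=2 v=7: → [0,10); WM=-1
i=2 t=2 v=8: → [0,10); WM=-1
i=3 t=3 v=6: → [0,10); WM=0
i=4 t=6 v=5: → [0,10); WM=3
i=5 t=6 v=8: → [0,10); WM=3
i=6 t=9 v=8: → [7,17),[0,10); WM=6
i=7 t=25 v=7: → [21,31); WM=22; [0,10) fires=7 [7,17) fires=1
i=8 t=27 v=2: → [21,31); WM=24
i=9 t=30 v=8: → [28,38),[21,31); WM=27
i=10 t=34 v=9: → [28,38); WM=31; [21,31) fires=3
i=11 t=22 v=3: DROP (t<31-1); WM=31
i=12 t=35 v=7: → [35,45),[28,38); WM=32
i=13 t=35 v=8: → [35,45),[28,38); WM=32
i=14 t=41 v=2: → [35,45); WM=38; [28,38) fires=4
i=15 t=42 v=7: → [42,52),[35,45); WM=39
i=16 t=44 v=8: → [42,52),[35,45); WM=41
i=17 t=46 v=2: → [42,52); WM=43
i=18 t=49 v=9: → [49,59),[42,52); WM=46; [35,45) fires=5
i=19 t=49 v=9: → [49,59),[42,52); WM=46
i=20 t=50 v=6: → [49,59),[42,52); WM=47
i=21 t=51 v=2: → [49,59),[42,52); WM=48
i=22 t=57 v=3: → [56,66),[49,59); WM=54; [42,52) fires=7
i=23 t=52 v=4: DROP (t<54-1); WM=54

14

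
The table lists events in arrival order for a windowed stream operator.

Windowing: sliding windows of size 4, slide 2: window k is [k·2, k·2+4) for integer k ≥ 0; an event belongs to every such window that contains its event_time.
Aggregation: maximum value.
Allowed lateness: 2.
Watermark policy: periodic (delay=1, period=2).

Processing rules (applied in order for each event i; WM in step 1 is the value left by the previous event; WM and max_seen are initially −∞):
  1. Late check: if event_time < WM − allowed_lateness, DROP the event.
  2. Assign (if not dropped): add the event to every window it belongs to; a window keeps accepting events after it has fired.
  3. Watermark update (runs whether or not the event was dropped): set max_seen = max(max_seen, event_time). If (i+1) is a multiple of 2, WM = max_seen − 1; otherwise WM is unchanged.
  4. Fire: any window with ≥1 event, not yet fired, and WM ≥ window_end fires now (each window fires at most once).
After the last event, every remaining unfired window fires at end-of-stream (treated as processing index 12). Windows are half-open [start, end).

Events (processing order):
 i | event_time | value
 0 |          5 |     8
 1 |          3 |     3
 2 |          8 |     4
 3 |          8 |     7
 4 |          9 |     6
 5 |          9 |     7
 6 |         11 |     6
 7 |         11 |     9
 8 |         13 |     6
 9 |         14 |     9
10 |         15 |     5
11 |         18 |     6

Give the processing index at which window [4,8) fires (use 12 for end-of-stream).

i=0 t=5 v=8: → [4,8),[2,6); WM=−∞
i=1 t=3 v=3: → [2,6),[0,4); WM=4; [0,4) fires=3
i=2 t=8 v=4: → [8,12),[6,10); WM=4
i=3 t=8 v=7: → [8,12),[6,10); WM=7; [2,6) fires=8
i=4 t=9 v=6: → [8,12),[6,10); WM=7
i=5 t=9 v=7: → [8,12),[6,10); WM=8; [4,8) fires=8
i=6 t=11 v=6: → [10,14),[8,12); WM=8
i=7 t=11 v=9: → [10,14),[8,12); WM=10; [6,10) fires=7
i=8 t=13 v=6: → [12,16),[10,14); WM=10
i=9 t=14 v=9: → [14,18),[12,16); WM=13; [8,12) fires=9
i=10 t=15 v=5: → [14,18),[12,16); WM=13
i=11 t=18 v=6: → [18,22),[16,20); WM=17; [10,14) fires=9 [12,16) fires=9

5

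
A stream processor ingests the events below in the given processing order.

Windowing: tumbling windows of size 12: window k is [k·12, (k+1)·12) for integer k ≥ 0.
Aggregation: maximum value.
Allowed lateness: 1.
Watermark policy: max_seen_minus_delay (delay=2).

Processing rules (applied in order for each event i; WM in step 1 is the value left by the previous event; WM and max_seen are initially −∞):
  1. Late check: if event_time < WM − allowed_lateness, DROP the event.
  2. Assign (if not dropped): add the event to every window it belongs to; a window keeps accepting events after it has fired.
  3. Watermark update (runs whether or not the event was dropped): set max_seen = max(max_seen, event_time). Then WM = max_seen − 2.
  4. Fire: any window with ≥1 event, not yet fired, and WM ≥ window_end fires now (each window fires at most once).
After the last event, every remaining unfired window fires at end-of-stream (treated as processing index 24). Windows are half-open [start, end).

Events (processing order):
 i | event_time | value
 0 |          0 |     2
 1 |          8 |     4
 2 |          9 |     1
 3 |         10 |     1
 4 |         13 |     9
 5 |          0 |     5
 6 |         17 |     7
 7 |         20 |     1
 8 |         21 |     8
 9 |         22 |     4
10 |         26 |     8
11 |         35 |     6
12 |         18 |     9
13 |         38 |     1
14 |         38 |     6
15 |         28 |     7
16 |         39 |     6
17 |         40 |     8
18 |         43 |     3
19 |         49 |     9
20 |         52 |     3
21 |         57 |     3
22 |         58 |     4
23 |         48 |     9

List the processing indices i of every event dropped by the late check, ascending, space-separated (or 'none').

5 12 15 23

i=0 t=0 v=2: → [0,12); WM=-2
i=1 t=8 v=4: → [0,12); WM=6
i=2 t=9 v=1: → [0,12); WM=7
i=3 t=10 v=1: → [0,12); WM=8
i=4 t=13 v=9: → [12,24); WM=11
i=5 t=0 v=5: DROP (t<11-1); WM=11
i=6 t=17 v=7: → [12,24); WM=15; [0,12) fires=4
i=7 t=20 v=1: → [12,24); WM=18
i=8 t=21 v=8: → [12,24); WM=19
i=9 t=22 v=4: → [12,24); WM=20
i=10 t=26 v=8: → [24,36); WM=24; [12,24) fires=9
i=11 t=35 v=6: → [24,36); WM=33
i=12 t=18 v=9: DROP (t<33-1); WM=33
i=13 t=38 v=1: → [36,48); WM=36; [24,36) fires=8
i=14 t=38 v=6: → [36,48); WM=36
i=15 t=28 v=7: DROP (t<36-1); WM=36
i=16 t=39 v=6: → [36,48); WM=37
i=17 t=40 v=8: → [36,48); WM=38
i=18 t=43 v=3: → [36,48); WM=41
i=19 t=49 v=9: → [48,60); WM=47
i=20 t=52 v=3: → [48,60); WM=50; [36,48) fires=8
i=21 t=57 v=3: → [48,60); WM=55
i=22 t=58 v=4: → [48,60); WM=56
i=23 t=48 v=9: DROP (t<56-1); WM=56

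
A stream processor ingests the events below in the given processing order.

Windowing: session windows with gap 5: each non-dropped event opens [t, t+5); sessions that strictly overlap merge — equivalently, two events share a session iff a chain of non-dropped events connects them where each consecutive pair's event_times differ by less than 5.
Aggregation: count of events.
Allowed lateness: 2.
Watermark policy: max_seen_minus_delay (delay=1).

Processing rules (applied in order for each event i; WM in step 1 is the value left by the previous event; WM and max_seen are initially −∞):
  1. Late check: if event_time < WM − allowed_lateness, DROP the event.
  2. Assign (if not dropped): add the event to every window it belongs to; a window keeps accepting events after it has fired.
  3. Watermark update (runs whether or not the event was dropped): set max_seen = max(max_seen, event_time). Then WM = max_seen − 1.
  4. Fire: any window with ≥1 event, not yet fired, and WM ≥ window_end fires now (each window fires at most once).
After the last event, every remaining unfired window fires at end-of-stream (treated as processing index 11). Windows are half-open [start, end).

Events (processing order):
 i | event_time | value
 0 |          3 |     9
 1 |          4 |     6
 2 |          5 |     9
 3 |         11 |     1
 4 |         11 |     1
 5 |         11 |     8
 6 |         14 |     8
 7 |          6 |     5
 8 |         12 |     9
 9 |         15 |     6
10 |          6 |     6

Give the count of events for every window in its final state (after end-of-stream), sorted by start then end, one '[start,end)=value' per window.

i=0 t=3 v=9: → [3,8); WM=2
i=1 t=4 v=6: → [3,9); WM=3
i=2 t=5 v=9: → [3,10); WM=4
i=3 t=11 v=1: → [11,16); WM=10
i=4 t=11 v=1: → [11,16); WM=10
i=5 t=11 v=8: → [11,16); WM=10
i=6 t=14 v=8: → [11,19); WM=13
i=7 t=6 v=5: DROP (t<13-2); WM=13
i=8 t=12 v=9: → [11,19); WM=13
i=9 t=15 v=6: → [11,20); WM=14
i=10 t=6 v=6: DROP (t<14-2); WM=14

[3,10)=3 [11,20)=6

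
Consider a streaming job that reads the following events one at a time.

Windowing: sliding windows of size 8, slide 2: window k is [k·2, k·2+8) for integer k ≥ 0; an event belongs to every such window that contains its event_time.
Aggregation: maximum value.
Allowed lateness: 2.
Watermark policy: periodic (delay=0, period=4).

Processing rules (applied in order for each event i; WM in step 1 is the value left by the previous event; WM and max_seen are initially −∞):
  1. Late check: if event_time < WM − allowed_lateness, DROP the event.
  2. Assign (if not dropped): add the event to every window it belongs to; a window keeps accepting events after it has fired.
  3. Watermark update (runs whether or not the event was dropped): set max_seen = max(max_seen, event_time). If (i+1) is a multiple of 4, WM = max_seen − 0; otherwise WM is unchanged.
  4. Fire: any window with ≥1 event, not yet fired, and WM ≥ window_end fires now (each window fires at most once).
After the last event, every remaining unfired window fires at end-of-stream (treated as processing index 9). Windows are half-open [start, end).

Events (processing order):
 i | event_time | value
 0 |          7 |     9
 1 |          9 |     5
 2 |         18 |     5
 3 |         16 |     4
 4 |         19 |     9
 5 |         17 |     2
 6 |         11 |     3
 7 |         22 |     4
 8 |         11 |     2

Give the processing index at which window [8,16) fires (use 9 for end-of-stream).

3

i=0 t=7 v=9: → [6,14),[4,12),[2,10),[0,8); WM=−∞
i=1 t=9 v=5: → [8,16),[6,14),[4,12),[2,10); WM=−∞
i=2 t=18 v=5: → [18,26),[16,24),[14,22),[12,20); WM=−∞
i=3 t=16 v=4: → [16,24),[14,22),[12,20),[10,18); WM=18; [0,8) fires=9 [2,10) fires=9 [4,12) fires=9 [6,14) fires=9 [8,16) fires=5 [10,18) fires=4
i=4 t=19 v=9: → [18,26),[16,24),[14,22),[12,20); WM=18
i=5 t=17 v=2: → [16,24),[14,22),[12,20),[10,18); WM=18
i=6 t=11 v=3: DROP (t<18-2); WM=18
i=7 t=22 v=4: → [22,30),[20,28),[18,26),[16,24); WM=22; [12,20) fires=9 [14,22) fires=9
i=8 t=11 v=2: DROP (t<22-2); WM=22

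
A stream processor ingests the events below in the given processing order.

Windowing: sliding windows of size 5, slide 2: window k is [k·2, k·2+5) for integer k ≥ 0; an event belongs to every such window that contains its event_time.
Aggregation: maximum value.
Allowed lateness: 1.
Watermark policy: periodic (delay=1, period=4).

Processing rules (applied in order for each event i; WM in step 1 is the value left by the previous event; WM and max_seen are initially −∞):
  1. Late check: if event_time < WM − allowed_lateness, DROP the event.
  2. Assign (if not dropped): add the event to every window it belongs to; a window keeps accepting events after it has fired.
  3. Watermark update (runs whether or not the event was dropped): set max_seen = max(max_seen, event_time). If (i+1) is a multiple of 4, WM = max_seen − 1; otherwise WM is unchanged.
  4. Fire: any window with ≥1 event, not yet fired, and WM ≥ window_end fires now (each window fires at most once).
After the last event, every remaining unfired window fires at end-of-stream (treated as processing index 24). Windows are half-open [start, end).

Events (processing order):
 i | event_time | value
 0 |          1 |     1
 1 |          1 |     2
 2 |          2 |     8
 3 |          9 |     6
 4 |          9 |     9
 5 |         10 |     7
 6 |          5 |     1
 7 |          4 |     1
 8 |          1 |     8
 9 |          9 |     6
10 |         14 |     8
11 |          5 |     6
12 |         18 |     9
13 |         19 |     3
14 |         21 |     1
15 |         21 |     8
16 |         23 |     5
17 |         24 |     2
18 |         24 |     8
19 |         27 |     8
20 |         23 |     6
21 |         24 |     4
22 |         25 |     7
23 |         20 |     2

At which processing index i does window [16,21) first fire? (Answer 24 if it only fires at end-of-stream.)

i=0 t=1 v=1: → [0,5); WM=−∞
i=1 t=1 v=2: → [0,5); WM=−∞
i=2 t=2 v=8: → [2,7),[0,5); WM=−∞
i=3 t=9 v=6: → [8,13),[6,11); WM=8; [0,5) fires=8 [2,7) fires=8
i=4 t=9 v=9: → [8,13),[6,11); WM=8
i=5 t=10 v=7: → [10,15),[8,13),[6,11); WM=8
i=6 t=5 v=1: DROP (t<8-1); WM=8
i=7 t=4 v=1: DROP (t<8-1); WM=9
i=8 t=1 v=8: DROP (t<9-1); WM=9
i=9 t=9 v=6: → [8,13),[6,11); WM=9
i=10 t=14 v=8: → [14,19),[12,17),[10,15); WM=9
i=11 t=5 v=6: DROP (t<9-1); WM=13; [6,11) fires=9 [8,13) fires=9
i=12 t=18 v=9: → [18,23),[16,21),[14,19); WM=13
i=13 t=19 v=3: → [18,23),[16,21); WM=13
i=14 t=21 v=1: → [20,25),[18,23); WM=13
i=15 t=21 v=8: → [20,25),[18,23); WM=20; [10,15) fires=8 [12,17) fires=8 [14,19) fires=9
i=16 t=23 v=5: → [22,27),[20,25); WM=20
i=17 t=24 v=2: → [24,29),[22,27),[20,25); WM=20
i=18 t=24 v=8: → [24,29),[22,27),[20,25); WM=20
i=19 t=27 v=8: → [26,31),[24,29); WM=26; [16,21) fires=9 [18,23) fires=9 [20,25) fires=8
i=20 t=23 v=6: DROP (t<26-1); WM=26
i=21 t=24 v=4: DROP (t<26-1); WM=26
i=22 t=25 v=7: → [24,29),[22,27); WM=26
i=23 t=20 v=2: DROP (t<26-1); WM=26

19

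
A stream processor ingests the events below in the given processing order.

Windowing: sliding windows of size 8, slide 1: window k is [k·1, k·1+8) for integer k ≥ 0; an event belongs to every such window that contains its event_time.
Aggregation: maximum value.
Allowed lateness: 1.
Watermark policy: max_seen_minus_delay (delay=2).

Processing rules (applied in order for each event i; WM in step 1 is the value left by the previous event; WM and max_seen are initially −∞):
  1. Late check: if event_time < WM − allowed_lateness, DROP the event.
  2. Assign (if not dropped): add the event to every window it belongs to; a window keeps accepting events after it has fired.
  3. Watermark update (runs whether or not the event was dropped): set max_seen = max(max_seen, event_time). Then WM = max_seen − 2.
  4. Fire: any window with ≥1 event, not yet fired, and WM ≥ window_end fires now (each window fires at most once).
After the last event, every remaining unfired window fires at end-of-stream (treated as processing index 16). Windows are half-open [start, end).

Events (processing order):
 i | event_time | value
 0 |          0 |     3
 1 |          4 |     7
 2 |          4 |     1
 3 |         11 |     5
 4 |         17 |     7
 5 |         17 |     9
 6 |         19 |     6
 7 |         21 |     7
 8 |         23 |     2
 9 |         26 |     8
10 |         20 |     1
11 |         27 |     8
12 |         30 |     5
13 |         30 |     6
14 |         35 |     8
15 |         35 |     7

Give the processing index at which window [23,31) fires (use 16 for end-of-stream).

14

i=0 t=0 v=3: → [0,8); WM=-2
i=1 t=4 v=7: → [4,12),[3,11),[2,10),[1,9),[0,8); WM=2
i=2 t=4 v=1: → [4,12),[3,11),[2,10),[1,9),[0,8); WM=2
i=3 t=11 v=5: → [11,19),[10,18),[9,17),[8,16),[7,15),[6,14),[5,13),[4,12); WM=9; [0,8) fires=7 [1,9) fires=7
i=4 t=17 v=7: → [17,25),[16,24),[15,23),[14,22),[13,21),[12,20),[11,19),[10,18); WM=15; [2,10) fires=7 [3,11) fires=7 [4,12) fires=7 [5,13) fires=5 [6,14) fires=5 [7,15) fires=5
i=5 t=17 v=9: → [17,25),[16,24),[15,23),[14,22),[13,21),[12,20),[11,19),[10,18); WM=15
i=6 t=19 v=6: → [19,27),[18,26),[17,25),[16,24),[15,23),[14,22),[13,21),[12,20); WM=17; [8,16) fires=5 [9,17) fires=5
i=7 t=21 v=7: → [21,29),[20,28),[19,27),[18,26),[17,25),[16,24),[15,23),[14,22); WM=19; [10,18) fires=9 [11,19) fires=9
i=8 t=23 v=2: → [23,31),[22,30),[21,29),[20,28),[19,27),[18,26),[17,25),[16,24); WM=21; [12,20) fires=9 [13,21) fires=9
i=9 t=26 v=8: → [26,34),[25,33),[24,32),[23,31),[22,30),[21,29),[20,28),[19,27); WM=24; [14,22) fires=9 [15,23) fires=9 [16,24) fires=9
i=10 t=20 v=1: DROP (t<24-1); WM=24
i=11 t=27 v=8: → [27,35),[26,34),[25,33),[24,32),[23,31),[22,30),[21,29),[20,28); WM=25; [17,25) fires=9
i=12 t=30 v=5: → [30,38),[29,37),[28,36),[27,35),[26,34),[25,33),[24,32),[23,31); WM=28; [18,26) fires=7 [19,27) fires=8 [20,28) fires=8
i=13 t=30 v=6: → [30,38),[29,37),[28,36),[27,35),[26,34),[25,33),[24,32),[23,31); WM=28
i=14 t=35 v=8: → [35,43),[34,42),[33,41),[32,40),[31,39),[30,38),[29,37),[28,36); WM=33; [21,29) fires=8 [22,30) fires=8 [23,31) fires=8 [24,32) fires=8 [25,33) fires=8
i=15 t=35 v=7: → [35,43),[34,42),[33,41),[32,40),[31,39),[30,38),[29,37),[28,36); WM=33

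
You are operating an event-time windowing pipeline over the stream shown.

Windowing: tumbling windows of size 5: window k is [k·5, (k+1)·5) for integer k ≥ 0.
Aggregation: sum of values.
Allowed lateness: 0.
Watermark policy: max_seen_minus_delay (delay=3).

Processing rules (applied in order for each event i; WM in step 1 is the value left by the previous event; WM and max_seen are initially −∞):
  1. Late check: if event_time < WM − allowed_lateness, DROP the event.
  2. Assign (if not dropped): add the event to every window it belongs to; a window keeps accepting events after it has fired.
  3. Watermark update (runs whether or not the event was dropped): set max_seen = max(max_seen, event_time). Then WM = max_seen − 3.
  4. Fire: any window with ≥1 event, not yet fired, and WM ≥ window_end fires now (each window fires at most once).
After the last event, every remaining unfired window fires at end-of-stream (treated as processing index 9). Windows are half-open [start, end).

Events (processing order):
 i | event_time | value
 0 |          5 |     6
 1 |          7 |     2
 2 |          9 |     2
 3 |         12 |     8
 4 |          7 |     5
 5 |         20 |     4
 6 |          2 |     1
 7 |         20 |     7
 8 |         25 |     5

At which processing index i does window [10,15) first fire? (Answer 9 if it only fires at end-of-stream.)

5

i=0 t=5 v=6: → [5,10); WM=2
i=1 t=7 v=2: → [5,10); WM=4
i=2 t=9 v=2: → [5,10); WM=6
i=3 t=12 v=8: → [10,15); WM=9
i=4 t=7 v=5: DROP (t<9-0); WM=9
i=5 t=20 v=4: → [20,25); WM=17; [5,10) fires=10 [10,15) fires=8
i=6 t=2 v=1: DROP (t<17-0); WM=17
i=7 t=20 v=7: → [20,25); WM=17
i=8 t=25 v=5: → [25,30); WM=22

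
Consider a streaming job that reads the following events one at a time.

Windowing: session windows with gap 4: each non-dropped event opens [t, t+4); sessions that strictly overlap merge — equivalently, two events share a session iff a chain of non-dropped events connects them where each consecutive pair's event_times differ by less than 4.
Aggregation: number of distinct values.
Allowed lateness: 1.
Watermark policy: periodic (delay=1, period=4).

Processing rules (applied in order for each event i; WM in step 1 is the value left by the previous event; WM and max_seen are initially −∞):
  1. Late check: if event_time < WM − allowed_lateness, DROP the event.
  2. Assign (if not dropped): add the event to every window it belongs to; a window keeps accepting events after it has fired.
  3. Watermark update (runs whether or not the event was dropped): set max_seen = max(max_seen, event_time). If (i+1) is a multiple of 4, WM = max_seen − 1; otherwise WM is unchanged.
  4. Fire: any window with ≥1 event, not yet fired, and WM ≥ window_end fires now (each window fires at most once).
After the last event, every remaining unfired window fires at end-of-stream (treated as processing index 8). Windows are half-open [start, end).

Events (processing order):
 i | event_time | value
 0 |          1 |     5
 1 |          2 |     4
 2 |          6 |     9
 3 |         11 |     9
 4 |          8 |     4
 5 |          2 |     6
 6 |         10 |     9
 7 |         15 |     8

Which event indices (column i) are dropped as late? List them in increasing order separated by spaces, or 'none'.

i=0 t=1 v=5: → [1,5); WM=−∞
i=1 t=2 v=4: → [1,6); WM=−∞
i=2 t=6 v=9: → [6,10); WM=−∞
i=3 t=11 v=9: → [11,15); WM=10
i=4 t=8 v=4: DROP (t<10-1); WM=10
i=5 t=2 v=6: DROP (t<10-1); WM=10
i=6 t=10 v=9: → [10,15); WM=10
i=7 t=15 v=8: → [15,19); WM=14

4 5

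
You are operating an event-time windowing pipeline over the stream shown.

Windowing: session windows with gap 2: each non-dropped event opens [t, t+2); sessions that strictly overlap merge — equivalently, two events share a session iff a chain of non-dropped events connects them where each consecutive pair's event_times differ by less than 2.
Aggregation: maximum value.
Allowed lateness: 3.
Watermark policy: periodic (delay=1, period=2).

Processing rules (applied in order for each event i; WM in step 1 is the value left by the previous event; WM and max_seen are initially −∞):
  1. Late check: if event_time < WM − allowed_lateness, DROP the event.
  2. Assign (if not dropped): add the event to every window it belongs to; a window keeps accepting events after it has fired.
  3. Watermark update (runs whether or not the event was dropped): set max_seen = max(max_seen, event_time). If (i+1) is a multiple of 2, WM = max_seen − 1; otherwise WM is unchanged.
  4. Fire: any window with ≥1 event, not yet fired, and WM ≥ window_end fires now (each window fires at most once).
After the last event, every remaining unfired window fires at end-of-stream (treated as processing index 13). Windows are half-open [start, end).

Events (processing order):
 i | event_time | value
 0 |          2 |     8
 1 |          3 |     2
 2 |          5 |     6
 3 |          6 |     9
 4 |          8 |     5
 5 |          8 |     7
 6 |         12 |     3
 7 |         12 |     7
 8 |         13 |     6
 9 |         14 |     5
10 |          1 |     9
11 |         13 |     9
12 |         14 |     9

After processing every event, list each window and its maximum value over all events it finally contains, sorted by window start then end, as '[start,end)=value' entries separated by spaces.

i=0 t=2 v=8: → [2,4); WM=−∞
i=1 t=3 v=2: → [2,5); WM=2
i=2 t=5 v=6: → [5,7); WM=2
i=3 t=6 v=9: → [5,8); WM=5
i=4 t=8 v=5: → [8,10); WM=5
i=5 t=8 v=7: → [8,10); WM=7
i=6 t=12 v=3: → [12,14); WM=7
i=7 t=12 v=7: → [12,14); WM=11
i=8 t=13 v=6: → [12,15); WM=11
i=9 t=14 v=5: → [12,16); WM=13
i=10 t=1 v=9: DROP (t<13-3); WM=13
i=11 t=13 v=9: → [12,16); WM=13
i=12 t=14 v=9: → [12,16); WM=13

[2,5)=8 [5,8)=9 [8,10)=7 [12,16)=9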